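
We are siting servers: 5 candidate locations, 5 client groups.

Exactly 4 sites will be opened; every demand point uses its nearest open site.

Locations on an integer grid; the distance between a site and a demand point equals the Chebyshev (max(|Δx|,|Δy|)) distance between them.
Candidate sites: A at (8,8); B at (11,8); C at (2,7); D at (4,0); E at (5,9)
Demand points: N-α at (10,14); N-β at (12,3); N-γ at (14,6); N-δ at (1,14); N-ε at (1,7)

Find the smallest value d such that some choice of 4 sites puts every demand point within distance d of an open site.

Open {A, B, C, E}.
  Farthest demand point is N-α at distance 5 (to E); all others are ≤ 5.
With {A, B, D, E} the worst case is 5.
With {B, C, D, E} the worst case is 5.
No size-4 selection achieves below 5.

5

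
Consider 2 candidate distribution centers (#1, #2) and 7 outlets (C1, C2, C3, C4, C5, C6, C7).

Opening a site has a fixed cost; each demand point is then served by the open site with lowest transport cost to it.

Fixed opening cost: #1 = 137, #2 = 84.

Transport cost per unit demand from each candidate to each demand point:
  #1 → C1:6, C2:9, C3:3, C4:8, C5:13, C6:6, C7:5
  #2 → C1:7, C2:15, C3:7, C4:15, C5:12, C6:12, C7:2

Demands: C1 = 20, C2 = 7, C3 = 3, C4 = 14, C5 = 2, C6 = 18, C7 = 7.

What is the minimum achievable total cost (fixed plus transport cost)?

610

Open {#1}: assign each demand point to its cheapest open site.
  C1→#1 20×6=120, C2→#1 7×9=63, C3→#1 3×3=9, C4→#1 14×8=112, C5→#1 2×13=26, C6→#1 18×6=108, C7→#1 7×5=35
  transport cost 473, fixed 137 → total 610.
Compare {#1, #2}: transport cost 450 + fixed 221 = 671.
Compare {#2}: transport cost 730 + fixed 84 = 814.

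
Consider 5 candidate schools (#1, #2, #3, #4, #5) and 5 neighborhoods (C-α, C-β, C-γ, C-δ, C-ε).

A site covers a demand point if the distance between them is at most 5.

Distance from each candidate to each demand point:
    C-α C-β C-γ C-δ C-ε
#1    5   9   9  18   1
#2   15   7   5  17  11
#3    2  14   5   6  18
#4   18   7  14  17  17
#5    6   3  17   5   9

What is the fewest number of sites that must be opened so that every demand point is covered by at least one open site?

3

Coverage sets (demand points within 5 of each site):
  #1: {C-α, C-ε}
  #2: {C-γ}
  #3: {C-α, C-γ}
  #4: {}
  #5: {C-β, C-δ}
No 2 sites suffice: every size-2 union leaves at least one demand point uncovered.
But {#1, #2, #5} covers everything, so the minimum is 3.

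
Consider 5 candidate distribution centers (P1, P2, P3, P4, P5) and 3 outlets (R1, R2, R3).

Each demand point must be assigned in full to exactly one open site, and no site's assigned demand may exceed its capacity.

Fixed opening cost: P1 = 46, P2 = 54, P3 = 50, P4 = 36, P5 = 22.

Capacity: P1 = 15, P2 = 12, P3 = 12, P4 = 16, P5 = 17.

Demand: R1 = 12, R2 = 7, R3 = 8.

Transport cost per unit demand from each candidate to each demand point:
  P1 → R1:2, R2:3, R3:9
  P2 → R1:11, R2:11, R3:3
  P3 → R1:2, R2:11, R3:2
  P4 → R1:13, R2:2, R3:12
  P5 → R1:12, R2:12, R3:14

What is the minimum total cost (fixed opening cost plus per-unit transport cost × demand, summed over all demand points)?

Open {P1, P3, P4}; cheapest assignment that respects the capacities:
  P1 (cap 15, load 12): R1 — cost 12×2 = 24
  P3 (cap 12, load 8): R3 — cost 8×2 = 16
  P4 (cap 16, load 7): R2 — cost 7×2 = 14
  Shipping 54, fixed 132 → total 186.
  Any other capacity-feasible assignment to {P1, P3, P4} ships for at least 54.
Compare {P1, P2, P4}: its best feasible assignment gives total 198.
Compare {P2, P3, P4}: its best feasible assignment gives total 202.
Every other set of open sites that can feasibly serve all demand totals ≥ 198 even under its best assignment. Minimum: 186.

186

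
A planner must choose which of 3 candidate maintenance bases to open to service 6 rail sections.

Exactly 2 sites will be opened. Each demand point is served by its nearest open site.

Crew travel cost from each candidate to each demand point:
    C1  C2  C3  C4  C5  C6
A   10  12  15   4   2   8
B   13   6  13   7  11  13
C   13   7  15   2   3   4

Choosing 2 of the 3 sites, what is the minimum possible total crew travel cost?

40

Open {A, C}.
  C1→A 10, C2→C 7, C3→A 15, C4→C 2, C5→A 2, C6→C 4  ⇒ total 40.
Compare {B, C}: total 41.
Compare {A, B}: total 43.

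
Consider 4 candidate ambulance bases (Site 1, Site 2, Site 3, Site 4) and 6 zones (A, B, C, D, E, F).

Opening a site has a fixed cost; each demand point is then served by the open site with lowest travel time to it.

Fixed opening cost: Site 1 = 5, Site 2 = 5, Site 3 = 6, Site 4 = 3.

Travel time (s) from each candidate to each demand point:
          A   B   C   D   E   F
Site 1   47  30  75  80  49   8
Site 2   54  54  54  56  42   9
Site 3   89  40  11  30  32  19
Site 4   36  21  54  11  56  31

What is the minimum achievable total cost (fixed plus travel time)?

Open {Site 1, Site 3, Site 4}: assign each demand point to its cheapest open site.
  A→Site 4 36, B→Site 4 21, C→Site 3 11, D→Site 4 11, E→Site 3 32, F→Site 1 8
  travel time 119, fixed 14 → total 133.
Compare {Site 2, Site 3, Site 4}: travel time 120 + fixed 14 = 134.
Compare {Site 1, Site 2, Site 3, Site 4}: travel time 119 + fixed 19 = 138.
Compare {Site 3, Site 4}: travel time 130 + fixed 9 = 139.
All other subsets cost ≥ 134. Minimum total cost: 133.

133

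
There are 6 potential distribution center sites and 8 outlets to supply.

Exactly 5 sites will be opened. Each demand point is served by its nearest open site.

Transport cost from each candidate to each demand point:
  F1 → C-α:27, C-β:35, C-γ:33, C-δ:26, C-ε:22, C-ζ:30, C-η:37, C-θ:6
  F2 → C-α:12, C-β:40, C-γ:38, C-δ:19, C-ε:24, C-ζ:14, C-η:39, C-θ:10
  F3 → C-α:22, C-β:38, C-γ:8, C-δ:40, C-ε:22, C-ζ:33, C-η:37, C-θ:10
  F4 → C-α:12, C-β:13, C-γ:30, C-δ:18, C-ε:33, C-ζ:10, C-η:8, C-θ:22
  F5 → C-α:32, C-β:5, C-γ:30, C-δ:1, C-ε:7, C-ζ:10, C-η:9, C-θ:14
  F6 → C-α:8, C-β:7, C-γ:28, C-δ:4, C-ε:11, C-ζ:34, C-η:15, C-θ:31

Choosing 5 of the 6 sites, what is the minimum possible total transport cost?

Open {F1, F3, F4, F5, F6}.
  C-α→F6 8, C-β→F5 5, C-γ→F3 8, C-δ→F5 1, C-ε→F5 7, C-ζ→F4 10, C-η→F4 8, C-θ→F1 6  ⇒ total 53.
Compare {F1, F2, F3, F5, F6}: total 54.
Compare {F1, F2, F3, F4, F5}: total 57.
No size-5 selection does better; minimum is 53.

53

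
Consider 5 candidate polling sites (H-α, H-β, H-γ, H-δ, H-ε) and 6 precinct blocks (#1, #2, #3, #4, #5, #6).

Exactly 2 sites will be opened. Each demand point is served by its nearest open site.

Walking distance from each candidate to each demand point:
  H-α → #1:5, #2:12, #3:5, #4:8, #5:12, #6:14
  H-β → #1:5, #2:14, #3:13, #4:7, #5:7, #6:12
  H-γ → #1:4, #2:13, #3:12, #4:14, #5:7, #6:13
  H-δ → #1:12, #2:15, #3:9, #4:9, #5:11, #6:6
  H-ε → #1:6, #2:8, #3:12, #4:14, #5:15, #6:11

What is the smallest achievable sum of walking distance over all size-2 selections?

Open {H-α, H-δ}.
  #1→H-α 5, #2→H-α 12, #3→H-α 5, #4→H-α 8, #5→H-δ 11, #6→H-δ 6  ⇒ total 47.
Compare {H-α, H-β}: total 48.
Compare {H-β, H-δ}: total 48.
No size-2 selection does better; minimum is 47.

47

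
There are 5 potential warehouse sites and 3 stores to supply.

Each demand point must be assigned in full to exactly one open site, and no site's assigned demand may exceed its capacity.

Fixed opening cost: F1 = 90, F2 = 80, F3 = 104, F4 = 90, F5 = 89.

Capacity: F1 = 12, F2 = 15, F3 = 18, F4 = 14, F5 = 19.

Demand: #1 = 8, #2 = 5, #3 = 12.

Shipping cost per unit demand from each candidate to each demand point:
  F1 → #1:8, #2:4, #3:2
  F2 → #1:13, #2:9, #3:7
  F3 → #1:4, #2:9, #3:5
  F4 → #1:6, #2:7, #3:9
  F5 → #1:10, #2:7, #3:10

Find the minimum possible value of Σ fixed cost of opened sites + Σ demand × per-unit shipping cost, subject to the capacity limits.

Open {F1, F4}; cheapest assignment that respects the capacities:
  F1 (cap 12, load 12): #3 — cost 12×2 = 24
  F4 (cap 14, load 13): #1, #2 — cost 8×6 + 5×7 = 83
  Shipping 107, fixed 180 → total 287.
  Any other capacity-feasible assignment to {F1, F4} ships for at least 107.
Compare {F1, F3}: its best feasible assignment gives total 295.
Compare {F1, F5}: its best feasible assignment gives total 318.
Every other set of open sites that can feasibly serve all demand totals ≥ 295 even under its best assignment. Minimum: 287.

287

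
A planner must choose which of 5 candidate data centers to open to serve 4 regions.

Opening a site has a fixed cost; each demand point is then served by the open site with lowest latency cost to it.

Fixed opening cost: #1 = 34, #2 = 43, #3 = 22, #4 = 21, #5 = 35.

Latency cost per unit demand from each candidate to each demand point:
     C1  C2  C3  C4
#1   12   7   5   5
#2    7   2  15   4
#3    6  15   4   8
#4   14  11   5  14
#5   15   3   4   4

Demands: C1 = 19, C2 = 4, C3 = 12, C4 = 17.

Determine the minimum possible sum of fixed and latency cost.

299

Open {#3, #5}: assign each demand point to its cheapest open site.
  C1→#3 19×6=114, C2→#5 4×3=12, C3→#3 12×4=48, C4→#5 17×4=68
  latency cost 242, fixed 57 → total 299.
Compare {#2, #3}: latency cost 238 + fixed 65 = 303.
Compare {#3, #4, #5}: latency cost 242 + fixed 78 = 320.
Compare {#2, #3, #4}: latency cost 238 + fixed 86 = 324.
All other subsets cost ≥ 303. Minimum total cost: 299.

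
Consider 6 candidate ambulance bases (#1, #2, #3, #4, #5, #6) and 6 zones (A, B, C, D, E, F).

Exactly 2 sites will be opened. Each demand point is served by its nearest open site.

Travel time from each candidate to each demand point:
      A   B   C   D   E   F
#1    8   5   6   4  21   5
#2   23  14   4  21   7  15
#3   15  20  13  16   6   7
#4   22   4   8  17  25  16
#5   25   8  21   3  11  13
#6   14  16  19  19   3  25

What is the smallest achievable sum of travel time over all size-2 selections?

31

Open {#1, #6}.
  A→#1 8, B→#1 5, C→#1 6, D→#1 4, E→#6 3, F→#1 5  ⇒ total 31.
Compare {#1, #2}: total 33.
Compare {#1, #3}: total 34.
No size-2 selection does better; minimum is 31.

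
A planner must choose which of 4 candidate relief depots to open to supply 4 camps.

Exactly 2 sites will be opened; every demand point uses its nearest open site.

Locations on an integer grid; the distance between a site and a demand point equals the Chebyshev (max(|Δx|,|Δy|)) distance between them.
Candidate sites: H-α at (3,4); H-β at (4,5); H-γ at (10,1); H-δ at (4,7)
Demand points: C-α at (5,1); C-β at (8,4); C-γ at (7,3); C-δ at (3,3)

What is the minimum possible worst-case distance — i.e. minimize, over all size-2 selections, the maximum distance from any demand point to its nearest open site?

Open {H-α, H-γ}.
  Farthest demand point is C-α at distance 3 (to H-α); all others are ≤ 3.
With {H-α, H-β} the worst case is 4.
With {H-α, H-δ} the worst case is 4.
No size-2 selection achieves below 3.

3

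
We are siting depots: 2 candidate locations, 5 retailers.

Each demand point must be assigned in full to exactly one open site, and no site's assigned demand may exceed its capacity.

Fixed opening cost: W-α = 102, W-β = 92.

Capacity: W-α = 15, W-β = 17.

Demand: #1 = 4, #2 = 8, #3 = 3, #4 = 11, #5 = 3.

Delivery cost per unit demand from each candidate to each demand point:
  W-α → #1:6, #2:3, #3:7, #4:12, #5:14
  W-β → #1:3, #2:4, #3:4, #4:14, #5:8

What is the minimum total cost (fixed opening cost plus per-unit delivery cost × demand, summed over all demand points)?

Open {W-α, W-β}; cheapest assignment that respects the capacities:
  W-α (cap 15, load 14): #3, #4 — cost 3×7 + 11×12 = 153
  W-β (cap 17, load 15): #1, #2, #5 — cost 4×3 + 8×4 + 3×8 = 68
  Shipping 221, fixed 194 → total 415.
  Any other capacity-feasible assignment to {W-α, W-β} ships for at least 221.
Total demand is 29 and no other set of sites has combined capacity ≥ 29, so {W-α, W-β} is the only feasible choice of open sites. Minimum: 415.

415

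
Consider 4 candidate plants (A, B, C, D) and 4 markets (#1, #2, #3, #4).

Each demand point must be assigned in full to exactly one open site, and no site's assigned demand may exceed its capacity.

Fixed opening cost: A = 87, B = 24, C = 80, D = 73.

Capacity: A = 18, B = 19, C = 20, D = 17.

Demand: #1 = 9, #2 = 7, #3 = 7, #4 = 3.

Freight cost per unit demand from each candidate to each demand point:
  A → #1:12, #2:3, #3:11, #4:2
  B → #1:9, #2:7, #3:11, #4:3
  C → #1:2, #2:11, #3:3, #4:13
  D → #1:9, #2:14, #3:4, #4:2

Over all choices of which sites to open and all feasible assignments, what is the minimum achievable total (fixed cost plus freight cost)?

Open {B, C}; cheapest assignment that respects the capacities:
  B (cap 19, load 10): #2, #4 — cost 7×7 + 3×3 = 58
  C (cap 20, load 16): #1, #3 — cost 9×2 + 7×3 = 39
  Shipping 97, fixed 104 → total 201.
  Any other capacity-feasible assignment to {B, C} ships for at least 97.
Compare {A, C}: its best feasible assignment gives total 233.
Compare {A, B, C}: its best feasible assignment gives total 257.
Every other set of open sites that can feasibly serve all demand totals ≥ 233 even under its best assignment. Minimum: 201.

201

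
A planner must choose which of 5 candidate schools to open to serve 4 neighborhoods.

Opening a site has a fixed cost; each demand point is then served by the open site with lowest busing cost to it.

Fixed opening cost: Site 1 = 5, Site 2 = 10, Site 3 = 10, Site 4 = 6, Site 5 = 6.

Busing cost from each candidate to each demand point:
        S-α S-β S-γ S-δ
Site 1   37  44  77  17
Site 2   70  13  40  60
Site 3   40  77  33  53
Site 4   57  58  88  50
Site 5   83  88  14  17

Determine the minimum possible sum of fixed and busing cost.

102

Open {Site 1, Site 2, Site 5}: assign each demand point to its cheapest open site.
  S-α→Site 1 37, S-β→Site 2 13, S-γ→Site 5 14, S-δ→Site 1 17
  busing cost 81, fixed 21 → total 102.
Compare {Site 1, Site 2, Site 4, Site 5}: busing cost 81 + fixed 27 = 108.
Compare {Site 2, Site 3, Site 5}: busing cost 84 + fixed 26 = 110.
Compare {Site 1, Site 2, Site 3, Site 5}: busing cost 81 + fixed 31 = 112.
All other subsets cost ≥ 108. Minimum total cost: 102.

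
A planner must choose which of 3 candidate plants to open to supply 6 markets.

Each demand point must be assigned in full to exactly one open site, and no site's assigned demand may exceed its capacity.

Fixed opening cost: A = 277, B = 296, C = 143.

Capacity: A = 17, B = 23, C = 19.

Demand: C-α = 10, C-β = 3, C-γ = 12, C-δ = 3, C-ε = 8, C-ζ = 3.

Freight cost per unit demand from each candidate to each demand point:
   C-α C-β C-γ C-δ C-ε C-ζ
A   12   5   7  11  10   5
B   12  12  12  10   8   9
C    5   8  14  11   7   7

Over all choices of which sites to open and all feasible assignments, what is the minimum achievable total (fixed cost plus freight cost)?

Open {B, C}; cheapest assignment that respects the capacities:
  B (cap 23, load 23): C-γ, C-δ, C-ε — cost 12×12 + 3×10 + 8×8 = 238
  C (cap 19, load 16): C-α, C-β, C-ζ — cost 10×5 + 3×8 + 3×7 = 95
  Shipping 333, fixed 439 → total 772.
  Any other capacity-feasible assignment to {B, C} ships for at least 333.
Compare {A, B}: its best feasible assignment gives total 961.
Compare {A, B, C}: its best feasible assignment gives total 978.
Every other set of open sites that can feasibly serve all demand totals ≥ 961 even under its best assignment. Minimum: 772.

772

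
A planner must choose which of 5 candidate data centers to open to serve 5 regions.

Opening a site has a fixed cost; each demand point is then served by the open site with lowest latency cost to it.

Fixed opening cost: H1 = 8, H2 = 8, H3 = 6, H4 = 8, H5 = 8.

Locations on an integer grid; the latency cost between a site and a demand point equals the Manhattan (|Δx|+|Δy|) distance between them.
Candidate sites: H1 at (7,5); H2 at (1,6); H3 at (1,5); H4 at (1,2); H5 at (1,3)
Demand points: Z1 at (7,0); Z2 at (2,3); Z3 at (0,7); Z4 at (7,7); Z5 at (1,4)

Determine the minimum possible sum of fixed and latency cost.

Open {H1, H3}: assign each demand point to its cheapest open site.
  Z1→H1 5, Z2→H3 3, Z3→H3 3, Z4→H1 2, Z5→H3 1
  latency cost 14, fixed 14 → total 28.
Compare {H1, H5}: latency cost 14 + fixed 16 = 30.
Compare {H1, H2}: latency cost 15 + fixed 16 = 31.
Compare {H3}: latency cost 26 + fixed 6 = 32.
All other subsets cost ≥ 30. Minimum total cost: 28.

28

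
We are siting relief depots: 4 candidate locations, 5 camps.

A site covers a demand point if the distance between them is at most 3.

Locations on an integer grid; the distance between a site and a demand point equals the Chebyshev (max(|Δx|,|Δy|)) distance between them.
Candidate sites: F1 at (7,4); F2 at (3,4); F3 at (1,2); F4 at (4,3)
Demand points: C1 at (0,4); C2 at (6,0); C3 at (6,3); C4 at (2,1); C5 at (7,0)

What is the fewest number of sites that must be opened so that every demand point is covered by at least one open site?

Coverage sets (demand points within 3 of each site):
  F1: {C3}
  F2: {C1, C3, C4}
  F3: {C1, C4}
  F4: {C2, C3, C4, C5}
No single site covers all 5 demand points.
But {F2, F4} covers everything, so the minimum is 2.

2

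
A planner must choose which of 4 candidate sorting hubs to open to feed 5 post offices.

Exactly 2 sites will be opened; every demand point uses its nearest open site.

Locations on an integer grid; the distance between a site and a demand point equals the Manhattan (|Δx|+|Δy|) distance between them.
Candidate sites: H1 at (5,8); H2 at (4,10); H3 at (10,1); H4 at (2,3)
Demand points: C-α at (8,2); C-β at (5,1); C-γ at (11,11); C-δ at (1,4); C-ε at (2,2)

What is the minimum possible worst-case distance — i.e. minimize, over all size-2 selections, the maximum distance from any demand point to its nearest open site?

Open {H2, H4}.
  Farthest demand point is C-γ at distance 8 (to H2); all others are ≤ 8.
With {H1, H2} the worst case is 9.
With {H1, H3} the worst case is 9.
No size-2 selection achieves below 8.

8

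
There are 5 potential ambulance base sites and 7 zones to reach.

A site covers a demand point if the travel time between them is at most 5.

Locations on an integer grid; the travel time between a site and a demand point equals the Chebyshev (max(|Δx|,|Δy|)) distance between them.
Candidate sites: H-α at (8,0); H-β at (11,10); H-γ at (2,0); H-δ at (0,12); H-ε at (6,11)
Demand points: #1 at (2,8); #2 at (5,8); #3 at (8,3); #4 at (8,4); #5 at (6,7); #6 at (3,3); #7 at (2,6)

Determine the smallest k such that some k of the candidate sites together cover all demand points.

2

Coverage sets (demand points within 5 of each site):
  H-α: {#3, #4, #6}
  H-β: {#5}
  H-γ: {#6}
  H-δ: {#1, #2}
  H-ε: {#1, #2, #5, #7}
No single site covers all 7 demand points.
But {H-α, H-ε} covers everything, so the minimum is 2.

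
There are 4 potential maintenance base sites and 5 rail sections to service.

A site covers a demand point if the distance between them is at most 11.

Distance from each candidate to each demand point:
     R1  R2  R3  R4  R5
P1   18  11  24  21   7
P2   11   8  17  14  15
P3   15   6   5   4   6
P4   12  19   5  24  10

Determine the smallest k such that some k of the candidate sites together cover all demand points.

Coverage sets (demand points within 11 of each site):
  P1: {R2, R5}
  P2: {R1, R2}
  P3: {R2, R3, R4, R5}
  P4: {R3, R5}
No single site covers all 5 demand points.
But {P2, P3} covers everything, so the minimum is 2.

2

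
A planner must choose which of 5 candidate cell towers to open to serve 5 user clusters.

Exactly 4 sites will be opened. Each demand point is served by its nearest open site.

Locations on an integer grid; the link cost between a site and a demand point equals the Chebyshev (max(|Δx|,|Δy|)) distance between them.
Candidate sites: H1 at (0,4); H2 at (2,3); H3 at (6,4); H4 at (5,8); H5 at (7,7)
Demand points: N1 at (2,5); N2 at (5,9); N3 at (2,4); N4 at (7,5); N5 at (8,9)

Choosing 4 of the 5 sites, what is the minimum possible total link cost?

Open {H2, H3, H4, H5}.
  N1→H2 2, N2→H4 1, N3→H2 1, N4→H3 1, N5→H5 2  ⇒ total 7.
Compare {H1, H2, H3, H4}: total 8.
Compare {H1, H2, H3, H5}: total 8.
No size-4 selection does better; minimum is 7.

7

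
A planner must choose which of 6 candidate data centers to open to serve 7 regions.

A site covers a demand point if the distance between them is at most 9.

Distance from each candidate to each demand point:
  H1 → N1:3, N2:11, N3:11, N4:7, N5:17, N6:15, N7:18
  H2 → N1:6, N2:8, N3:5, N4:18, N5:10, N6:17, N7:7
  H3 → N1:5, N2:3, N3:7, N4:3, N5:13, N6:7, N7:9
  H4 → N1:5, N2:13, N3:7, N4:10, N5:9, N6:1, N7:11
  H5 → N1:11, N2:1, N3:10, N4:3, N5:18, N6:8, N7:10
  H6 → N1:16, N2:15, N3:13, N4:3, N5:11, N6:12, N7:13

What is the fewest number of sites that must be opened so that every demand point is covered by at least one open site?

Coverage sets (demand points within 9 of each site):
  H1: {N1, N4}
  H2: {N1, N2, N3, N7}
  H3: {N1, N2, N3, N4, N6, N7}
  H4: {N1, N3, N5, N6}
  H5: {N2, N4, N6}
  H6: {N4}
No single site covers all 7 demand points.
But {H3, H4} covers everything, so the minimum is 2.

2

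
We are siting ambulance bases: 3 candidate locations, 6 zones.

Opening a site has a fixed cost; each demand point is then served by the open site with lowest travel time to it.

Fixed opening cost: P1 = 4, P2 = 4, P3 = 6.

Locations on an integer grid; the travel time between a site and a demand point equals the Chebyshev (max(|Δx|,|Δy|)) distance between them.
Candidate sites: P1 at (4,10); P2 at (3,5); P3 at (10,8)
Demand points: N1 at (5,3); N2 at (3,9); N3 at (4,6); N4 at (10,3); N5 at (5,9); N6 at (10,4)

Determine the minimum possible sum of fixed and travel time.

26

Open {P1, P2}: assign each demand point to its cheapest open site.
  N1→P2 2, N2→P1 1, N3→P2 1, N4→P1 7, N5→P1 1, N6→P1 6
  travel time 18, fixed 8 → total 26.
Compare {P1, P2, P3}: travel time 14 + fixed 14 = 28.
Compare {P2}: travel time 25 + fixed 4 = 29.
Compare {P1}: travel time 26 + fixed 4 = 30.
All other subsets cost ≥ 28. Minimum total cost: 26.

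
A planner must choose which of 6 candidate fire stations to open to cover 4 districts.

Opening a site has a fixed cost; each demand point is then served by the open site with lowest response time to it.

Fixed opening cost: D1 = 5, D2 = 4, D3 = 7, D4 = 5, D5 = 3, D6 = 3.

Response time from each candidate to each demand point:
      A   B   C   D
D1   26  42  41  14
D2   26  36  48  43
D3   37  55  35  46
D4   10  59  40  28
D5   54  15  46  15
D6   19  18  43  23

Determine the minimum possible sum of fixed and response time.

88

Open {D4, D5}: assign each demand point to its cheapest open site.
  A→D4 10, B→D5 15, C→D4 40, D→D5 15
  response time 80, fixed 8 → total 88.
Compare {D3, D4, D5}: response time 75 + fixed 15 = 90.
Compare {D4, D5, D6}: response time 80 + fixed 11 = 91.
Compare {D1, D4, D5}: response time 79 + fixed 13 = 92.
All other subsets cost ≥ 90. Minimum total cost: 88.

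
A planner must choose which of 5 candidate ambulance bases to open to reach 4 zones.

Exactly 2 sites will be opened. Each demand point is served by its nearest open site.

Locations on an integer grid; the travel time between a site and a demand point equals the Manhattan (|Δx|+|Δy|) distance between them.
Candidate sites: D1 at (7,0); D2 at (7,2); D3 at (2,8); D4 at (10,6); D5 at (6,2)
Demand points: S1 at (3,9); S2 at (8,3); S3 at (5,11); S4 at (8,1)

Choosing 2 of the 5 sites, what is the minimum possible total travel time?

Open {D2, D3}.
  S1→D3 2, S2→D2 2, S3→D3 6, S4→D2 2  ⇒ total 12.
Compare {D1, D3}: total 14.
Compare {D3, D5}: total 14.
No size-2 selection does better; minimum is 12.

12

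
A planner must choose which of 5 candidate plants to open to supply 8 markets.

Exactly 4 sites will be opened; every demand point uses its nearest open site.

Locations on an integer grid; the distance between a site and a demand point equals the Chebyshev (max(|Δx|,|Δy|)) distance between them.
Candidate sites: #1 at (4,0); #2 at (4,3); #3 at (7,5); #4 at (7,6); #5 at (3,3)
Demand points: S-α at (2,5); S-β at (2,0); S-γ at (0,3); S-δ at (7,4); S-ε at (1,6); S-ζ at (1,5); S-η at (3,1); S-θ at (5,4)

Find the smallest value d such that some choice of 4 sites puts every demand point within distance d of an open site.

Open {#1, #2, #3, #5}.
  Farthest demand point is S-γ at distance 3 (to #5); all others are ≤ 3.
With {#1, #2, #4, #5} the worst case is 3.
With {#1, #3, #4, #5} the worst case is 3.
No size-4 selection achieves below 3.

3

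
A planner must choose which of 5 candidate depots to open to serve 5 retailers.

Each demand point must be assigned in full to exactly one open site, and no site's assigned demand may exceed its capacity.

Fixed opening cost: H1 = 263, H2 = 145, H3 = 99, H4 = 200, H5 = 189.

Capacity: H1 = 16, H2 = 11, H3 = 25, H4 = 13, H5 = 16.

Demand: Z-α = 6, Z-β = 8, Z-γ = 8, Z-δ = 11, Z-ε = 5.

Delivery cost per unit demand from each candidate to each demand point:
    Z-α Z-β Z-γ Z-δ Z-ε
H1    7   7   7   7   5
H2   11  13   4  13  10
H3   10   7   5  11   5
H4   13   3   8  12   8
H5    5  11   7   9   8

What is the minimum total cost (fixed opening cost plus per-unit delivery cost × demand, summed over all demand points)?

576

Open {H3, H5}; cheapest assignment that respects the capacities:
  H3 (cap 25, load 24): Z-β, Z-δ, Z-ε — cost 8×7 + 11×11 + 5×5 = 202
  H5 (cap 16, load 14): Z-α, Z-γ — cost 6×5 + 8×7 = 86
  Shipping 288, fixed 288 → total 576.
  Any other capacity-feasible assignment to {H3, H5} ships for at least 288.
Compare {H3, H4}: its best feasible assignment gives total 584.
Compare {H1, H3}: its best feasible assignment gives total 620.
Every other set of open sites that can feasibly serve all demand totals ≥ 584 even under its best assignment. Minimum: 576.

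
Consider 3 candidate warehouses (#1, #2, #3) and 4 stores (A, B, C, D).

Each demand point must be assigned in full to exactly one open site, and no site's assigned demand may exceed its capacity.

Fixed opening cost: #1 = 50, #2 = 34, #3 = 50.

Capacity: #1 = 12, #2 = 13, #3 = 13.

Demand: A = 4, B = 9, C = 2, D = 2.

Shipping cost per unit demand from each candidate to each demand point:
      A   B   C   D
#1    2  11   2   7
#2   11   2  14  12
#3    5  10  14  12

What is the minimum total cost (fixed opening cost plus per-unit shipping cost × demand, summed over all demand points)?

128

Open {#1, #2}; cheapest assignment that respects the capacities:
  #1 (cap 12, load 8): A, C, D — cost 4×2 + 2×2 + 2×7 = 26
  #2 (cap 13, load 9): B — cost 9×2 = 18
  Shipping 44, fixed 84 → total 128.
  Any other capacity-feasible assignment to {#1, #2} ships for at least 44.
Compare {#2, #3}: its best feasible assignment gives total 174.
Compare {#1, #2, #3}: its best feasible assignment gives total 178.
Every other set of open sites that can feasibly serve all demand totals ≥ 174 even under its best assignment. Minimum: 128.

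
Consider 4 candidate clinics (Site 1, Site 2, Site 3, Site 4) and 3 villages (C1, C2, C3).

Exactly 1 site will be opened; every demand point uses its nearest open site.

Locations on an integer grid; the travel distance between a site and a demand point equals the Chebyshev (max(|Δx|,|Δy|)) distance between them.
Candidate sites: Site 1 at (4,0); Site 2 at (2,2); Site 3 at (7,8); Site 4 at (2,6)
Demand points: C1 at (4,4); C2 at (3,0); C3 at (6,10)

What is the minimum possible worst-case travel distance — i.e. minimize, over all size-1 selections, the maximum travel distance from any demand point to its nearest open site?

6

Open {Site 4}.
  Farthest demand point is C2 at travel distance 6 (to Site 4); all others are ≤ 6.
With {Site 2} the worst case is 8.
With {Site 3} the worst case is 8.
No size-1 selection achieves below 6.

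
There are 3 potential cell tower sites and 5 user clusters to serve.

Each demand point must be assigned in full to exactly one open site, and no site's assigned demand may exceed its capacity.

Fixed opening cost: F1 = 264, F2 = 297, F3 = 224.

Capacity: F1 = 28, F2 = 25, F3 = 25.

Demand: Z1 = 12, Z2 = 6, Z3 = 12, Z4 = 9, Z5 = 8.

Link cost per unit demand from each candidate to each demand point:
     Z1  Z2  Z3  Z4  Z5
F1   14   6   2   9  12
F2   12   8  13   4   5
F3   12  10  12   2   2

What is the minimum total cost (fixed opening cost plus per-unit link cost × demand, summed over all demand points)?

Open {F1, F3}; cheapest assignment that respects the capacities:
  F1 (cap 28, load 24): Z1, Z3 — cost 12×14 + 12×2 = 192
  F3 (cap 25, load 23): Z2, Z4, Z5 — cost 6×10 + 9×2 + 8×2 = 94
  Shipping 286, fixed 488 → total 774.
  Any other capacity-feasible assignment to {F1, F3} ships for at least 286.
Compare {F1, F2}: its best feasible assignment gives total 877.
Compare {F2, F3}: its best feasible assignment gives total 915.
Every other set of open sites that can feasibly serve all demand totals ≥ 877 even under its best assignment. Minimum: 774.

774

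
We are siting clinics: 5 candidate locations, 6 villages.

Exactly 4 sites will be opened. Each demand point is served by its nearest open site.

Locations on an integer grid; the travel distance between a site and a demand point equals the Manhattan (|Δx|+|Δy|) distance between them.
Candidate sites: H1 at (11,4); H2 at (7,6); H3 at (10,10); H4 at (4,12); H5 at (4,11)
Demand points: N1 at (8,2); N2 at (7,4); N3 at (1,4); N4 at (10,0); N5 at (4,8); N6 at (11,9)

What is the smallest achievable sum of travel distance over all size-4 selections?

Open {H1, H2, H3, H5}.
  N1→H1 5, N2→H2 2, N3→H2 8, N4→H1 5, N5→H5 3, N6→H3 2  ⇒ total 25.
Compare {H1, H2, H3, H4}: total 26.
Compare {H1, H2, H4, H5}: total 28.
No size-4 selection does better; minimum is 25.

25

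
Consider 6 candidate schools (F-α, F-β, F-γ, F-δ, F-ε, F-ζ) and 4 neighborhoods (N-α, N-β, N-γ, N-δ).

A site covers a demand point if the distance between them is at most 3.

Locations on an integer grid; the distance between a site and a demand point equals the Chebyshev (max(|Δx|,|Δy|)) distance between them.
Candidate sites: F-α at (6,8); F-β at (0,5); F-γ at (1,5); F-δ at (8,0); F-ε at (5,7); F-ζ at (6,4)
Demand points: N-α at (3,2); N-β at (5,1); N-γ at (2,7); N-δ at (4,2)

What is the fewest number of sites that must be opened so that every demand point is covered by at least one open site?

2

Coverage sets (demand points within 3 of each site):
  F-α: {}
  F-β: {N-α, N-γ}
  F-γ: {N-α, N-γ, N-δ}
  F-δ: {N-β}
  F-ε: {N-γ}
  F-ζ: {N-α, N-β, N-δ}
No single site covers all 4 demand points.
But {F-β, F-ζ} covers everything, so the minimum is 2.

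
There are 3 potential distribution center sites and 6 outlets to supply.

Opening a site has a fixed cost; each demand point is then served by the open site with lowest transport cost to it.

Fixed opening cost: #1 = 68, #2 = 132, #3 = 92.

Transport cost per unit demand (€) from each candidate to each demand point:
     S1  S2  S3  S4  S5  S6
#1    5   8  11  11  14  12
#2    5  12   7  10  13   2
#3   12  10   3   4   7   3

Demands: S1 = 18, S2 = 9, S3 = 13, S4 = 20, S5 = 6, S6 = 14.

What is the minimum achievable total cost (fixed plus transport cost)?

Open {#1, #3}: assign each demand point to its cheapest open site.
  S1→#1 18×5=90, S2→#1 9×8=72, S3→#3 13×3=39, S4→#3 20×4=80, S5→#3 6×7=42, S6→#3 14×3=42
  transport cost 365, fixed 160 → total 525.
Compare {#2, #3}: transport cost 369 + fixed 224 = 593.
Compare {#3}: transport cost 509 + fixed 92 = 601.
Compare {#1, #2, #3}: transport cost 351 + fixed 292 = 643.
All other subsets cost ≥ 593. Minimum total cost: 525.

525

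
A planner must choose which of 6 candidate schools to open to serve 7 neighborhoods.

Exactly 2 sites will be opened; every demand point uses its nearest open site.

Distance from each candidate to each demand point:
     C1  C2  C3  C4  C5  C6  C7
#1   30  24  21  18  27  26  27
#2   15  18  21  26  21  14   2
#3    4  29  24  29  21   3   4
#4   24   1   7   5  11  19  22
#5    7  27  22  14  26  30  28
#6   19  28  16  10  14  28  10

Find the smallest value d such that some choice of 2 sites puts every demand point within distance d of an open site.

Open {#3, #4}.
  Farthest demand point is C5 at distance 11 (to #4); all others are ≤ 11.
With {#2, #4} the worst case is 15.
With {#2, #6} the worst case is 18.
No size-2 selection achieves below 11.

11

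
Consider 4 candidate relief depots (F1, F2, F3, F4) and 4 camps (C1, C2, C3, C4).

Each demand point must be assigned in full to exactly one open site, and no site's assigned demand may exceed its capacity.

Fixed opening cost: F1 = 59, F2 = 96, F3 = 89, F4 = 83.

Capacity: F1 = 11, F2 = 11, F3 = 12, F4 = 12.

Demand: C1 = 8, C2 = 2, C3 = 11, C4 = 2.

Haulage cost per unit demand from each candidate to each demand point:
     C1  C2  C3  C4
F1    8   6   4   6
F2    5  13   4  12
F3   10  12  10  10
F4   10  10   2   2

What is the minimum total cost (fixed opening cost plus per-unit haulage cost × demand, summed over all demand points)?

290

Open {F1, F4}; cheapest assignment that respects the capacities:
  F1 (cap 11, load 11): C3 — cost 11×4 = 44
  F4 (cap 12, load 12): C1, C2, C4 — cost 8×10 + 2×10 + 2×2 = 104
  Shipping 148, fixed 142 → total 290.
  Any other capacity-feasible assignment to {F1, F4} ships for at least 148.
Compare {F1, F3}: its best feasible assignment gives total 316.
Compare {F3, F4}: its best feasible assignment gives total 318.
Every other set of open sites that can feasibly serve all demand totals ≥ 316 even under its best assignment. Minimum: 290.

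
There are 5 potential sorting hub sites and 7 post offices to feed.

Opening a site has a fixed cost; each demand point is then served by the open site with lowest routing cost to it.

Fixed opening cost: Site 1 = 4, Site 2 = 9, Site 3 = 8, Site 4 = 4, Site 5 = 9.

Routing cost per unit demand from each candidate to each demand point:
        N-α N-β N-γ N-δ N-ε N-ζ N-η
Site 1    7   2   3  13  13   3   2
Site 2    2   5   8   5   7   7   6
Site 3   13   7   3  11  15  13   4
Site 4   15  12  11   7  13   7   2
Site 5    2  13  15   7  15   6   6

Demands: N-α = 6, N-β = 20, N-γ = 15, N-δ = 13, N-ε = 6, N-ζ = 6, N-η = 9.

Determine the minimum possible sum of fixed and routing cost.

253

Open {Site 1, Site 2}: assign each demand point to its cheapest open site.
  N-α→Site 2 6×2=12, N-β→Site 1 20×2=40, N-γ→Site 1 15×3=45, N-δ→Site 2 13×5=65, N-ε→Site 2 6×7=42, N-ζ→Site 1 6×3=18, N-η→Site 1 9×2=18
  routing cost 240, fixed 13 → total 253.
Compare {Site 1, Site 2, Site 4}: routing cost 240 + fixed 17 = 257.
Compare {Site 1, Site 2, Site 3}: routing cost 240 + fixed 21 = 261.
Compare {Site 1, Site 2, Site 5}: routing cost 240 + fixed 22 = 262.
All other subsets cost ≥ 257. Minimum total cost: 253.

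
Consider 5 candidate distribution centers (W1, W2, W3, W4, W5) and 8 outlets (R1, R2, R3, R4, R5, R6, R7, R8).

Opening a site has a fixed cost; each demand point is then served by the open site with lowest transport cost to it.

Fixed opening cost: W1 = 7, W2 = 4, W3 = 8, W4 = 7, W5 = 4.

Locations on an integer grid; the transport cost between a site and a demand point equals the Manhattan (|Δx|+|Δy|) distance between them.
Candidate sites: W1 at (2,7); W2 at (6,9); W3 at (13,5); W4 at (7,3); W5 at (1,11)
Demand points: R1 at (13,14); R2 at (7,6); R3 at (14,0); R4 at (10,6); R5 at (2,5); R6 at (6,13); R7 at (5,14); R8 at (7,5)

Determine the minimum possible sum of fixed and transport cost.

58

Open {W2, W3}: assign each demand point to its cheapest open site.
  R1→W3 9, R2→W2 4, R3→W3 6, R4→W3 4, R5→W2 8, R6→W2 4, R7→W2 6, R8→W2 5
  transport cost 46, fixed 12 → total 58.
Compare {W1, W2, W3}: transport cost 40 + fixed 19 = 59.
Compare {W2, W3, W4}: transport cost 41 + fixed 19 = 60.
Compare {W2, W4}: transport cost 50 + fixed 11 = 61.
All other subsets cost ≥ 59. Minimum total cost: 58.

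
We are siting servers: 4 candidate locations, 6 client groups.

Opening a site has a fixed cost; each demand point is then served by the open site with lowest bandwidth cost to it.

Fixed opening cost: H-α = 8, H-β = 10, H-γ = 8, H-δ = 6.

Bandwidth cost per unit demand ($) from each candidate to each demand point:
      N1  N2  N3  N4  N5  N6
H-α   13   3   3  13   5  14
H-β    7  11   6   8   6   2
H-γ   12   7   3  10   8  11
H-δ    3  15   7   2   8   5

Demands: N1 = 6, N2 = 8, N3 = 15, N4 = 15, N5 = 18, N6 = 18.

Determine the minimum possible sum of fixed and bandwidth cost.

Open {H-α, H-β, H-δ}: assign each demand point to its cheapest open site.
  N1→H-δ 6×3=18, N2→H-α 8×3=24, N3→H-α 15×3=45, N4→H-δ 15×2=30, N5→H-α 18×5=90, N6→H-β 18×2=36
  bandwidth cost 243, fixed 24 → total 267.
Compare {H-α, H-β, H-γ, H-δ}: bandwidth cost 243 + fixed 32 = 275.
Compare {H-α, H-δ}: bandwidth cost 297 + fixed 14 = 311.
Compare {H-β, H-γ, H-δ}: bandwidth cost 293 + fixed 24 = 317.
All other subsets cost ≥ 275. Minimum total cost: 267.

267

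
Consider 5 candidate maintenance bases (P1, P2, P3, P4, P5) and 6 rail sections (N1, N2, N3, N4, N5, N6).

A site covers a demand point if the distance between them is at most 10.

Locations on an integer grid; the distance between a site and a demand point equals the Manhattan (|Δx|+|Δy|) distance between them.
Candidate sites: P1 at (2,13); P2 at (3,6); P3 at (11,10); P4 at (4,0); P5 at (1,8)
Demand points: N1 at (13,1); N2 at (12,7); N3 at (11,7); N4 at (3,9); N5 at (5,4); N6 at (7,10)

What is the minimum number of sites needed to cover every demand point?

Coverage sets (demand points within 10 of each site):
  P1: {N4, N6}
  P2: {N2, N3, N4, N5, N6}
  P3: {N2, N3, N4, N6}
  P4: {N1, N4, N5}
  P5: {N4, N5, N6}
No single site covers all 6 demand points.
But {P2, P4} covers everything, so the minimum is 2.

2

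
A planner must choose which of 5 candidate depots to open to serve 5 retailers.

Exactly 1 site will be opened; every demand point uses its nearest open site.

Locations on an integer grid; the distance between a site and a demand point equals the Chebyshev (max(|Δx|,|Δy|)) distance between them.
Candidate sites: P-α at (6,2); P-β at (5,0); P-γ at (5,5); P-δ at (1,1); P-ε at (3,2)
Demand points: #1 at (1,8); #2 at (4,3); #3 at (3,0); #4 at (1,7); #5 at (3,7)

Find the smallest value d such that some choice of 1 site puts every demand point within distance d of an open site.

5

Open {P-γ}.
  Farthest demand point is #3 at distance 5 (to P-γ); all others are ≤ 5.
With {P-α} the worst case is 6.
With {P-ε} the worst case is 6.
No size-1 selection achieves below 5.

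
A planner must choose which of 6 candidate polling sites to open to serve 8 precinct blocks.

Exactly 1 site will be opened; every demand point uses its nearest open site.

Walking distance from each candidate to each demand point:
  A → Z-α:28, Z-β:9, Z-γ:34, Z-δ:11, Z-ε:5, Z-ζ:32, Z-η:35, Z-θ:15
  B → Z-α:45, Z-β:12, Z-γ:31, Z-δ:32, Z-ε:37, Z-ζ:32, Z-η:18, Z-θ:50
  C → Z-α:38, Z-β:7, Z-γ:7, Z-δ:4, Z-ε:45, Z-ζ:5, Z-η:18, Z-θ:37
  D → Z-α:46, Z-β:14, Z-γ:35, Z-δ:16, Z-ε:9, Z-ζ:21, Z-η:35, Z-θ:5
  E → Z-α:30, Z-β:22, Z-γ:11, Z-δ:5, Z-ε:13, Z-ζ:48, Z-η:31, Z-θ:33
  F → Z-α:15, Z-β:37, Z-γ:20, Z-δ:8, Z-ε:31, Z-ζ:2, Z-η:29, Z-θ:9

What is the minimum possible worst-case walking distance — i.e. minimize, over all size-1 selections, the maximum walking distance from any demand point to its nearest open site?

Open {A}.
  Farthest demand point is Z-η at walking distance 35 (to A); all others are ≤ 35.
With {F} the worst case is 37.
With {C} the worst case is 45.
No size-1 selection achieves below 35.

35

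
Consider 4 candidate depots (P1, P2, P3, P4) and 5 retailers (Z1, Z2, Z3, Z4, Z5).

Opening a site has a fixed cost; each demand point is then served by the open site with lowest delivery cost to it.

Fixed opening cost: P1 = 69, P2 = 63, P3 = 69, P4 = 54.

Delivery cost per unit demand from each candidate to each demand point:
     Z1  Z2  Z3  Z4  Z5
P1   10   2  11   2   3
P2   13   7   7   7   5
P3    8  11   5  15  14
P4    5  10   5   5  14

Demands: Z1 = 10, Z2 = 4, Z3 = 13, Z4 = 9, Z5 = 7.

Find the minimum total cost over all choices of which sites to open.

285

Open {P1, P4}: assign each demand point to its cheapest open site.
  Z1→P4 10×5=50, Z2→P1 4×2=8, Z3→P4 13×5=65, Z4→P1 9×2=18, Z5→P1 7×3=21
  delivery cost 162, fixed 123 → total 285.
Compare {P1, P3}: delivery cost 192 + fixed 138 = 330.
Compare {P2, P4}: delivery cost 223 + fixed 117 = 340.
Compare {P1, P2, P4}: delivery cost 162 + fixed 186 = 348.
All other subsets cost ≥ 330. Minimum total cost: 285.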